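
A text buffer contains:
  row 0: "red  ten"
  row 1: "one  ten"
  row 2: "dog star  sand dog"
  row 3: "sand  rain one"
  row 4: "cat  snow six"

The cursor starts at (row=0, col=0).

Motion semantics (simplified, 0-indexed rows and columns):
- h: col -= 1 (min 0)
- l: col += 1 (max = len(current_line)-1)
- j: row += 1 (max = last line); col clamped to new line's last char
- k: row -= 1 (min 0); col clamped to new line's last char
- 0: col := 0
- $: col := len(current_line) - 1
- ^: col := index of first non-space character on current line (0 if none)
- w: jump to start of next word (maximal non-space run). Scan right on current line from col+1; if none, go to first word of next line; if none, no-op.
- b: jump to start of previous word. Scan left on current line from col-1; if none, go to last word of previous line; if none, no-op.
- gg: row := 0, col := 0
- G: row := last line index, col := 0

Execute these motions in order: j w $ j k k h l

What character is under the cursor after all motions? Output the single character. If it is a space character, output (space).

After 1 (j): row=1 col=0 char='o'
After 2 (w): row=1 col=5 char='t'
After 3 ($): row=1 col=7 char='n'
After 4 (j): row=2 col=7 char='r'
After 5 (k): row=1 col=7 char='n'
After 6 (k): row=0 col=7 char='n'
After 7 (h): row=0 col=6 char='e'
After 8 (l): row=0 col=7 char='n'

Answer: n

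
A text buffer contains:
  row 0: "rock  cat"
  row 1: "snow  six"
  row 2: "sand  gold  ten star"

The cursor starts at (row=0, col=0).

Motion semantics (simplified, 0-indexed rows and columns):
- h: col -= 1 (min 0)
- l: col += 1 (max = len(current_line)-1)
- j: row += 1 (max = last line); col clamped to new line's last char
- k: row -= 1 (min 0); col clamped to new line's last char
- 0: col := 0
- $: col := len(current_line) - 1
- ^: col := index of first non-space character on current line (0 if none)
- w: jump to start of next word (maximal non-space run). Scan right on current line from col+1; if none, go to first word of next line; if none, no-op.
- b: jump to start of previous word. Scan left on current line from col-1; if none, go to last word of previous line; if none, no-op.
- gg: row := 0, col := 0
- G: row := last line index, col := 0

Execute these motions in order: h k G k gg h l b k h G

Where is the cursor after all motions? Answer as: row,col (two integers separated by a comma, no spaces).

After 1 (h): row=0 col=0 char='r'
After 2 (k): row=0 col=0 char='r'
After 3 (G): row=2 col=0 char='s'
After 4 (k): row=1 col=0 char='s'
After 5 (gg): row=0 col=0 char='r'
After 6 (h): row=0 col=0 char='r'
After 7 (l): row=0 col=1 char='o'
After 8 (b): row=0 col=0 char='r'
After 9 (k): row=0 col=0 char='r'
After 10 (h): row=0 col=0 char='r'
After 11 (G): row=2 col=0 char='s'

Answer: 2,0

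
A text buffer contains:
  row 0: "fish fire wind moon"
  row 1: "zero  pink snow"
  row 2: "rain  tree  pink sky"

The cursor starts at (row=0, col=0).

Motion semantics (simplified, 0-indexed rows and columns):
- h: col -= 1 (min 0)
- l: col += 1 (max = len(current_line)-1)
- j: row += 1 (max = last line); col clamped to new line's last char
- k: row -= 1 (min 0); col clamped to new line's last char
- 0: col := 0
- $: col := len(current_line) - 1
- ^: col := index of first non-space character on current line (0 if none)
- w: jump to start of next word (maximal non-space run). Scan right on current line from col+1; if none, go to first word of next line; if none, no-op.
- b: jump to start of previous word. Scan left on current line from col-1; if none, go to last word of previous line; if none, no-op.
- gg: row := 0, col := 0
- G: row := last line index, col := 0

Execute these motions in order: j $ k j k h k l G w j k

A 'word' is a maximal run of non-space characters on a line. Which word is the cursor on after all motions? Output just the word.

After 1 (j): row=1 col=0 char='z'
After 2 ($): row=1 col=14 char='w'
After 3 (k): row=0 col=14 char='_'
After 4 (j): row=1 col=14 char='w'
After 5 (k): row=0 col=14 char='_'
After 6 (h): row=0 col=13 char='d'
After 7 (k): row=0 col=13 char='d'
After 8 (l): row=0 col=14 char='_'
After 9 (G): row=2 col=0 char='r'
After 10 (w): row=2 col=6 char='t'
After 11 (j): row=2 col=6 char='t'
After 12 (k): row=1 col=6 char='p'

Answer: pink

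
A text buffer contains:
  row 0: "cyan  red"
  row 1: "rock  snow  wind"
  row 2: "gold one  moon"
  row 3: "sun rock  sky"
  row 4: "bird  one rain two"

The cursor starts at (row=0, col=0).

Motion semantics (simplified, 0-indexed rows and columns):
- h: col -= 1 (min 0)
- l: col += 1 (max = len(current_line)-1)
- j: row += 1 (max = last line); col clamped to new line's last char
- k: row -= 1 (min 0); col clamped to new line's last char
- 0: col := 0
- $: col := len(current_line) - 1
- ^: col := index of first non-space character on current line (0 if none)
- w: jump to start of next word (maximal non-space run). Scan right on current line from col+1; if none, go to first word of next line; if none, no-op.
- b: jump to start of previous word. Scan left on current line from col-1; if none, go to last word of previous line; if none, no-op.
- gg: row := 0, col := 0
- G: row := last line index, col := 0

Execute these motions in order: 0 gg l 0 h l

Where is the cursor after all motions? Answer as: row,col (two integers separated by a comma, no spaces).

Answer: 0,1

Derivation:
After 1 (0): row=0 col=0 char='c'
After 2 (gg): row=0 col=0 char='c'
After 3 (l): row=0 col=1 char='y'
After 4 (0): row=0 col=0 char='c'
After 5 (h): row=0 col=0 char='c'
After 6 (l): row=0 col=1 char='y'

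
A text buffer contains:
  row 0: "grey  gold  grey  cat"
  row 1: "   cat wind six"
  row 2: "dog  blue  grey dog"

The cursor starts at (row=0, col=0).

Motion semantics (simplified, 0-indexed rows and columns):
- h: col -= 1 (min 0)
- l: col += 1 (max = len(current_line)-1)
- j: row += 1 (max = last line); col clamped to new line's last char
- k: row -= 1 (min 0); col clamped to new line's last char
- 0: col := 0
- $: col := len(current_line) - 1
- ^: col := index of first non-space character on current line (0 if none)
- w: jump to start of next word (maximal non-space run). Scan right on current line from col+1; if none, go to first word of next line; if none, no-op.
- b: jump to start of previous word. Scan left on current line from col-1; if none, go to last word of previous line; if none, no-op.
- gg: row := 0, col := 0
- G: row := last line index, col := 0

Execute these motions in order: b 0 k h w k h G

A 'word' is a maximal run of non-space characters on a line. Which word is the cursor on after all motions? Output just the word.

Answer: dog

Derivation:
After 1 (b): row=0 col=0 char='g'
After 2 (0): row=0 col=0 char='g'
After 3 (k): row=0 col=0 char='g'
After 4 (h): row=0 col=0 char='g'
After 5 (w): row=0 col=6 char='g'
After 6 (k): row=0 col=6 char='g'
After 7 (h): row=0 col=5 char='_'
After 8 (G): row=2 col=0 char='d'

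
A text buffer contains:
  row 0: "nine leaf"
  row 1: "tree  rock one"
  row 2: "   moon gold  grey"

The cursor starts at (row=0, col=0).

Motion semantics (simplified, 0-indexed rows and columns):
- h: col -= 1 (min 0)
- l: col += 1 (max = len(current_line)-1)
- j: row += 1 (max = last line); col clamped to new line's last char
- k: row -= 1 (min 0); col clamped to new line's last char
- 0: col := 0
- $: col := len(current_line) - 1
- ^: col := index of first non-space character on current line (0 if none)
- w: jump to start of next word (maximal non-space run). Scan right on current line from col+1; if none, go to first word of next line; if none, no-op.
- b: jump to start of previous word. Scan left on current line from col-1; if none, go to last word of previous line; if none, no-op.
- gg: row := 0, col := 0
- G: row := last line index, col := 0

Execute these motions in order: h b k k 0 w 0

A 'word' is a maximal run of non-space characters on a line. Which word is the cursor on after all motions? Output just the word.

Answer: nine

Derivation:
After 1 (h): row=0 col=0 char='n'
After 2 (b): row=0 col=0 char='n'
After 3 (k): row=0 col=0 char='n'
After 4 (k): row=0 col=0 char='n'
After 5 (0): row=0 col=0 char='n'
After 6 (w): row=0 col=5 char='l'
After 7 (0): row=0 col=0 char='n'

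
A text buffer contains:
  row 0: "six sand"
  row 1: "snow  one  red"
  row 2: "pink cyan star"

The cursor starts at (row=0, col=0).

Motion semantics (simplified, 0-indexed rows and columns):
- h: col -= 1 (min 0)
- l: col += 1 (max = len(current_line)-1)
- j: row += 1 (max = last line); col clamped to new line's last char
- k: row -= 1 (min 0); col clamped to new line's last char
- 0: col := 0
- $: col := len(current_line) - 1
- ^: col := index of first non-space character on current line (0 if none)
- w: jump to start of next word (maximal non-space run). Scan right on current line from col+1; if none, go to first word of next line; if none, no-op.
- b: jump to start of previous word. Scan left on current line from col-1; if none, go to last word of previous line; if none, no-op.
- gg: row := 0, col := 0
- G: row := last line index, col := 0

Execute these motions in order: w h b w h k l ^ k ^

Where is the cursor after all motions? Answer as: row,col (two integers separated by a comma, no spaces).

After 1 (w): row=0 col=4 char='s'
After 2 (h): row=0 col=3 char='_'
After 3 (b): row=0 col=0 char='s'
After 4 (w): row=0 col=4 char='s'
After 5 (h): row=0 col=3 char='_'
After 6 (k): row=0 col=3 char='_'
After 7 (l): row=0 col=4 char='s'
After 8 (^): row=0 col=0 char='s'
After 9 (k): row=0 col=0 char='s'
After 10 (^): row=0 col=0 char='s'

Answer: 0,0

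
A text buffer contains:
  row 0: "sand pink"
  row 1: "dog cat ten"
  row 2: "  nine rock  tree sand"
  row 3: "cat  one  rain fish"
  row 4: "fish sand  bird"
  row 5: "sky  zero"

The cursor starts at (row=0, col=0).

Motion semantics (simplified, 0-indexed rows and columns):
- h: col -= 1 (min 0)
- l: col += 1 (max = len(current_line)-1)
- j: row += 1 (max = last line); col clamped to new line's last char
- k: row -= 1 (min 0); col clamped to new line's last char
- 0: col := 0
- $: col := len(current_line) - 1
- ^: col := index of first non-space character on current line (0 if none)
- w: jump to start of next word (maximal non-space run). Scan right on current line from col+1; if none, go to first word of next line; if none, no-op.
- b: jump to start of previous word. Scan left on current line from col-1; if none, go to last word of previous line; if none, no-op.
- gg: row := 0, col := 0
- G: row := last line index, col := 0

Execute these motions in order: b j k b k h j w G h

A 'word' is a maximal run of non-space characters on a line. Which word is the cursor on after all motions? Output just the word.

After 1 (b): row=0 col=0 char='s'
After 2 (j): row=1 col=0 char='d'
After 3 (k): row=0 col=0 char='s'
After 4 (b): row=0 col=0 char='s'
After 5 (k): row=0 col=0 char='s'
After 6 (h): row=0 col=0 char='s'
After 7 (j): row=1 col=0 char='d'
After 8 (w): row=1 col=4 char='c'
After 9 (G): row=5 col=0 char='s'
After 10 (h): row=5 col=0 char='s'

Answer: sky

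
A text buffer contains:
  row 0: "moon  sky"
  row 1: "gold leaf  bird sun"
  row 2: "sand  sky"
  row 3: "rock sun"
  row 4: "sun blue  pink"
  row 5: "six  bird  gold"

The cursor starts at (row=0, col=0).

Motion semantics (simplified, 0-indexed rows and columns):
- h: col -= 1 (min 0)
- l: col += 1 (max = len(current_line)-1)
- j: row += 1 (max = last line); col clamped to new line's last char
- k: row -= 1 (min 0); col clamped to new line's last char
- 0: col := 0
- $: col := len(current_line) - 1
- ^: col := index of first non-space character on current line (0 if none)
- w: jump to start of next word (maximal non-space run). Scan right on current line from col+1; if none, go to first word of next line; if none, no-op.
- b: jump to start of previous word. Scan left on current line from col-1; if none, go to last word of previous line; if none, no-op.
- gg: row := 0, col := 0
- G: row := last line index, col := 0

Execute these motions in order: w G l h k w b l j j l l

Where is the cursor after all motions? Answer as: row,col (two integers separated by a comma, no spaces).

Answer: 5,3

Derivation:
After 1 (w): row=0 col=6 char='s'
After 2 (G): row=5 col=0 char='s'
After 3 (l): row=5 col=1 char='i'
After 4 (h): row=5 col=0 char='s'
After 5 (k): row=4 col=0 char='s'
After 6 (w): row=4 col=4 char='b'
After 7 (b): row=4 col=0 char='s'
After 8 (l): row=4 col=1 char='u'
After 9 (j): row=5 col=1 char='i'
After 10 (j): row=5 col=1 char='i'
After 11 (l): row=5 col=2 char='x'
After 12 (l): row=5 col=3 char='_'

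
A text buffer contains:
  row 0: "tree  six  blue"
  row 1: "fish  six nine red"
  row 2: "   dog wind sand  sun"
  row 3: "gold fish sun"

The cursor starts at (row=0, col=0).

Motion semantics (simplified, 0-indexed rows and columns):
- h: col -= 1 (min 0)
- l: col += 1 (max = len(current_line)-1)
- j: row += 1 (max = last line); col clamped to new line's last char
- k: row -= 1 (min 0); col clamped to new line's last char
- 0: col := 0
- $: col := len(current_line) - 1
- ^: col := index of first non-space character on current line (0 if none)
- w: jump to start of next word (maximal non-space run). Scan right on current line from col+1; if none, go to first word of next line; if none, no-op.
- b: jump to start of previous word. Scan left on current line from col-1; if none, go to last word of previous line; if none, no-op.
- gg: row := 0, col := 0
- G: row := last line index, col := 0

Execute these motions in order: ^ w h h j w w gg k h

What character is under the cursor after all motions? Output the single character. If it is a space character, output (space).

Answer: t

Derivation:
After 1 (^): row=0 col=0 char='t'
After 2 (w): row=0 col=6 char='s'
After 3 (h): row=0 col=5 char='_'
After 4 (h): row=0 col=4 char='_'
After 5 (j): row=1 col=4 char='_'
After 6 (w): row=1 col=6 char='s'
After 7 (w): row=1 col=10 char='n'
After 8 (gg): row=0 col=0 char='t'
After 9 (k): row=0 col=0 char='t'
After 10 (h): row=0 col=0 char='t'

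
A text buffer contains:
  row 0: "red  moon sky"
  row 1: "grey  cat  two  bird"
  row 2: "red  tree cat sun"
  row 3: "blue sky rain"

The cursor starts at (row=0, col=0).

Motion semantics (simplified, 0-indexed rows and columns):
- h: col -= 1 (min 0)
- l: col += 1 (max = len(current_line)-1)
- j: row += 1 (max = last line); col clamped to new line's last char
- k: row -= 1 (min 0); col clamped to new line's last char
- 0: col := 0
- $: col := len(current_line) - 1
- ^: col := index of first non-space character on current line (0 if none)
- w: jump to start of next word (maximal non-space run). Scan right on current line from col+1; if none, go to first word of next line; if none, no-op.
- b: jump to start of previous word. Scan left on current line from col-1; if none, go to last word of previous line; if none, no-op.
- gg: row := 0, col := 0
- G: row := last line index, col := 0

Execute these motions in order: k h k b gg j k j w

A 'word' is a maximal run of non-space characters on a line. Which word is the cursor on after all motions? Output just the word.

Answer: cat

Derivation:
After 1 (k): row=0 col=0 char='r'
After 2 (h): row=0 col=0 char='r'
After 3 (k): row=0 col=0 char='r'
After 4 (b): row=0 col=0 char='r'
After 5 (gg): row=0 col=0 char='r'
After 6 (j): row=1 col=0 char='g'
After 7 (k): row=0 col=0 char='r'
After 8 (j): row=1 col=0 char='g'
After 9 (w): row=1 col=6 char='c'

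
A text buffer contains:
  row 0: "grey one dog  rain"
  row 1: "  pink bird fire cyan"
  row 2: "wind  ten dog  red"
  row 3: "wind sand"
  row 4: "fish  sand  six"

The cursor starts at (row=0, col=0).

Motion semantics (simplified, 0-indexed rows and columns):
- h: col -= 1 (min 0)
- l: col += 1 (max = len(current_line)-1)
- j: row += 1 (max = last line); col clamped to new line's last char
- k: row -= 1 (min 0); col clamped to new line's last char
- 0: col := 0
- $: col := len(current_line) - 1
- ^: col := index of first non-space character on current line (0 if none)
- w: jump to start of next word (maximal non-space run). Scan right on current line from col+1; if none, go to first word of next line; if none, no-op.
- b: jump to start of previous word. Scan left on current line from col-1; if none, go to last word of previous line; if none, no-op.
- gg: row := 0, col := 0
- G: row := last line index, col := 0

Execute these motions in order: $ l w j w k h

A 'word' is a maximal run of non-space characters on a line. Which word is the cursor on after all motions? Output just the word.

Answer: pink

Derivation:
After 1 ($): row=0 col=17 char='n'
After 2 (l): row=0 col=17 char='n'
After 3 (w): row=1 col=2 char='p'
After 4 (j): row=2 col=2 char='n'
After 5 (w): row=2 col=6 char='t'
After 6 (k): row=1 col=6 char='_'
After 7 (h): row=1 col=5 char='k'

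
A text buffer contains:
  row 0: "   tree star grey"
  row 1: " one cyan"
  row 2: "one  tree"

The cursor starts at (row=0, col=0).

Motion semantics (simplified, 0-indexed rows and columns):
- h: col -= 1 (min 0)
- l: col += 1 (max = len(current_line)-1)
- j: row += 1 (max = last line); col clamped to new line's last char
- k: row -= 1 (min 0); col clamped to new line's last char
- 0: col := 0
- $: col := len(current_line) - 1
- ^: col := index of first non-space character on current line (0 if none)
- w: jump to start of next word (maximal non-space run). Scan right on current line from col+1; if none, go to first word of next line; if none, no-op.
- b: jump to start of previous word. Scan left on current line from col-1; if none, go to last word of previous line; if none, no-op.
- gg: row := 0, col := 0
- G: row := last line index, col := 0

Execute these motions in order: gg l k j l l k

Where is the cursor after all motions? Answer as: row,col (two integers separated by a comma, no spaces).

After 1 (gg): row=0 col=0 char='_'
After 2 (l): row=0 col=1 char='_'
After 3 (k): row=0 col=1 char='_'
After 4 (j): row=1 col=1 char='o'
After 5 (l): row=1 col=2 char='n'
After 6 (l): row=1 col=3 char='e'
After 7 (k): row=0 col=3 char='t'

Answer: 0,3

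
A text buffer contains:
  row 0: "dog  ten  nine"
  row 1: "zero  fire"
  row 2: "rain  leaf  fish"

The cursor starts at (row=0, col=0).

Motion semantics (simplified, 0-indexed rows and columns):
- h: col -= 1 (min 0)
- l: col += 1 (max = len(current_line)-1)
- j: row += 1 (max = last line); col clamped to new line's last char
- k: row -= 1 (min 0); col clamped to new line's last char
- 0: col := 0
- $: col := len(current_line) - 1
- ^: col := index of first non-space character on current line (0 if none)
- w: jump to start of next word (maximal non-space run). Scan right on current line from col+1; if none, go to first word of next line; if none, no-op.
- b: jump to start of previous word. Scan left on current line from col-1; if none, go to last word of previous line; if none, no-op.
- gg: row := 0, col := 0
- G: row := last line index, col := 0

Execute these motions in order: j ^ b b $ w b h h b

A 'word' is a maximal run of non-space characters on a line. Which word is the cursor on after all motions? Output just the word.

After 1 (j): row=1 col=0 char='z'
After 2 (^): row=1 col=0 char='z'
After 3 (b): row=0 col=10 char='n'
After 4 (b): row=0 col=5 char='t'
After 5 ($): row=0 col=13 char='e'
After 6 (w): row=1 col=0 char='z'
After 7 (b): row=0 col=10 char='n'
After 8 (h): row=0 col=9 char='_'
After 9 (h): row=0 col=8 char='_'
After 10 (b): row=0 col=5 char='t'

Answer: ten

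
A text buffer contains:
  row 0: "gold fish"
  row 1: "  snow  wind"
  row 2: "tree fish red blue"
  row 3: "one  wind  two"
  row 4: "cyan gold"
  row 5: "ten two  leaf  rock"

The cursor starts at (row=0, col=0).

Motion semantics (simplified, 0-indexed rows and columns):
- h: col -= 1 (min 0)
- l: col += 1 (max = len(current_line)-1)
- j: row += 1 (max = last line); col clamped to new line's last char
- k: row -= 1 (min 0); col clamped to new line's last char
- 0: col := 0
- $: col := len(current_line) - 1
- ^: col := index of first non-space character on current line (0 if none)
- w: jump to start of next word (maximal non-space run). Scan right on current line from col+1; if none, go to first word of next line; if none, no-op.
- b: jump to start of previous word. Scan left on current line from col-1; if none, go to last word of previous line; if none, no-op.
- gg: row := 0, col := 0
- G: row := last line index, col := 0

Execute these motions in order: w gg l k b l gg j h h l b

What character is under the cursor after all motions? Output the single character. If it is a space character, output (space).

After 1 (w): row=0 col=5 char='f'
After 2 (gg): row=0 col=0 char='g'
After 3 (l): row=0 col=1 char='o'
After 4 (k): row=0 col=1 char='o'
After 5 (b): row=0 col=0 char='g'
After 6 (l): row=0 col=1 char='o'
After 7 (gg): row=0 col=0 char='g'
After 8 (j): row=1 col=0 char='_'
After 9 (h): row=1 col=0 char='_'
After 10 (h): row=1 col=0 char='_'
After 11 (l): row=1 col=1 char='_'
After 12 (b): row=0 col=5 char='f'

Answer: f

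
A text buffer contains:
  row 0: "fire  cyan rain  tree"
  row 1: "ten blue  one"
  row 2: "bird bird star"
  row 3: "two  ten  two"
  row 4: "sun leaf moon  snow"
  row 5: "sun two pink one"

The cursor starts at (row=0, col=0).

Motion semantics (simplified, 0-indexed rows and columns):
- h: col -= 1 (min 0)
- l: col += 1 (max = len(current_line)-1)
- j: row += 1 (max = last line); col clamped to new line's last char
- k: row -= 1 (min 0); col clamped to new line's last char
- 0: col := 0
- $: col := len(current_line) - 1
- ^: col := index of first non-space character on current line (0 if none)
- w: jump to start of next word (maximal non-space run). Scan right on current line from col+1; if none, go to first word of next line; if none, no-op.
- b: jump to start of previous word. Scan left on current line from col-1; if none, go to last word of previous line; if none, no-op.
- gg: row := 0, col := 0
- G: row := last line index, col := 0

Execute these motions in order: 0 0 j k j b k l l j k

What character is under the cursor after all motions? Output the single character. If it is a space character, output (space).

After 1 (0): row=0 col=0 char='f'
After 2 (0): row=0 col=0 char='f'
After 3 (j): row=1 col=0 char='t'
After 4 (k): row=0 col=0 char='f'
After 5 (j): row=1 col=0 char='t'
After 6 (b): row=0 col=17 char='t'
After 7 (k): row=0 col=17 char='t'
After 8 (l): row=0 col=18 char='r'
After 9 (l): row=0 col=19 char='e'
After 10 (j): row=1 col=12 char='e'
After 11 (k): row=0 col=12 char='a'

Answer: a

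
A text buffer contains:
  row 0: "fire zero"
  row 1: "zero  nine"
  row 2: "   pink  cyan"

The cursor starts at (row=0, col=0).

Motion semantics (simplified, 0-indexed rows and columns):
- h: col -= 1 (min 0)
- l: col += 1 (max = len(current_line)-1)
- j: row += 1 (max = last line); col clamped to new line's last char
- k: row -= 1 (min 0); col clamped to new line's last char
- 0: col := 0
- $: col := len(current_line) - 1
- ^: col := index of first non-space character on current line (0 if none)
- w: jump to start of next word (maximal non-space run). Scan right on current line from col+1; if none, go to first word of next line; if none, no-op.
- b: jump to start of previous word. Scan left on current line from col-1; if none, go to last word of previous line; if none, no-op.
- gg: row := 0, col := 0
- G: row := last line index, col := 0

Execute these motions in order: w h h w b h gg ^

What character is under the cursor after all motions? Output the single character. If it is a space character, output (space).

Answer: f

Derivation:
After 1 (w): row=0 col=5 char='z'
After 2 (h): row=0 col=4 char='_'
After 3 (h): row=0 col=3 char='e'
After 4 (w): row=0 col=5 char='z'
After 5 (b): row=0 col=0 char='f'
After 6 (h): row=0 col=0 char='f'
After 7 (gg): row=0 col=0 char='f'
After 8 (^): row=0 col=0 char='f'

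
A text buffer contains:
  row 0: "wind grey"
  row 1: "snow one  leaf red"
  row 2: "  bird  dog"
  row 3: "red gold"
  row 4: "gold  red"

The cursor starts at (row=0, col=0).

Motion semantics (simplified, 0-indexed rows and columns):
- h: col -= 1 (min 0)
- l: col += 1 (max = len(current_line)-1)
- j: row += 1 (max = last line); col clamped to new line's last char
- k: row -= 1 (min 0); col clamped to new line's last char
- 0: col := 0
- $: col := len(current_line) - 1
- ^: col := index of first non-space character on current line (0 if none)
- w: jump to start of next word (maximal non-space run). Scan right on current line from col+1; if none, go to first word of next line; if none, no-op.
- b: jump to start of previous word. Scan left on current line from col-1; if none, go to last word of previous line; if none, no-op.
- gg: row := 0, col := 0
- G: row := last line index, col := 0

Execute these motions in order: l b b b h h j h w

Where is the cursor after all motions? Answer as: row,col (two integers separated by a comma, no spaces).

Answer: 1,5

Derivation:
After 1 (l): row=0 col=1 char='i'
After 2 (b): row=0 col=0 char='w'
After 3 (b): row=0 col=0 char='w'
After 4 (b): row=0 col=0 char='w'
After 5 (h): row=0 col=0 char='w'
After 6 (h): row=0 col=0 char='w'
After 7 (j): row=1 col=0 char='s'
After 8 (h): row=1 col=0 char='s'
After 9 (w): row=1 col=5 char='o'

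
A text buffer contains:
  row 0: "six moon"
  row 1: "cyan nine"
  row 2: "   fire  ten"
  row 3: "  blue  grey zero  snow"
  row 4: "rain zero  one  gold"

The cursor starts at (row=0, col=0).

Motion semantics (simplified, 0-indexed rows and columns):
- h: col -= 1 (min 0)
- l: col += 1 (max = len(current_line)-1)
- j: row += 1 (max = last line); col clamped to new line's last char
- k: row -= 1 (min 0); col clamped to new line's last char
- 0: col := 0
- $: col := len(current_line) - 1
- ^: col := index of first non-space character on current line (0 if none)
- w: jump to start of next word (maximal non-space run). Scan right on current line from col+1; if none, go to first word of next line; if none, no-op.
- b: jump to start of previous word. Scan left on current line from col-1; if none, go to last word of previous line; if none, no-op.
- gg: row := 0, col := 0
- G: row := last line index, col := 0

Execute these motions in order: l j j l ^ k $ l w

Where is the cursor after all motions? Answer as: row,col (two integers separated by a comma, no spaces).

After 1 (l): row=0 col=1 char='i'
After 2 (j): row=1 col=1 char='y'
After 3 (j): row=2 col=1 char='_'
After 4 (l): row=2 col=2 char='_'
After 5 (^): row=2 col=3 char='f'
After 6 (k): row=1 col=3 char='n'
After 7 ($): row=1 col=8 char='e'
After 8 (l): row=1 col=8 char='e'
After 9 (w): row=2 col=3 char='f'

Answer: 2,3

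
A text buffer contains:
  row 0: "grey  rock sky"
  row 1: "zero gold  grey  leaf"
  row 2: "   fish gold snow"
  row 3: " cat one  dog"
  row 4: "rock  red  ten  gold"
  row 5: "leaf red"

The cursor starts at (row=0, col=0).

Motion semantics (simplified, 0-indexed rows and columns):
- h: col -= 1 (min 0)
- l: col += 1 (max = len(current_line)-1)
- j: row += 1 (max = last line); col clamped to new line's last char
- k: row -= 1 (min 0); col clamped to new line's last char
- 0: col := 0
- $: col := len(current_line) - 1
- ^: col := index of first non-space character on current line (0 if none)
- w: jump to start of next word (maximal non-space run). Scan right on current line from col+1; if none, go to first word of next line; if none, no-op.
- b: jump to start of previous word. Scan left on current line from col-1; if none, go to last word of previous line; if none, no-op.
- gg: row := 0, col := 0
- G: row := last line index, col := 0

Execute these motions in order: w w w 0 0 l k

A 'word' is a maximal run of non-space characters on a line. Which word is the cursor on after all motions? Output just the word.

After 1 (w): row=0 col=6 char='r'
After 2 (w): row=0 col=11 char='s'
After 3 (w): row=1 col=0 char='z'
After 4 (0): row=1 col=0 char='z'
After 5 (0): row=1 col=0 char='z'
After 6 (l): row=1 col=1 char='e'
After 7 (k): row=0 col=1 char='r'

Answer: grey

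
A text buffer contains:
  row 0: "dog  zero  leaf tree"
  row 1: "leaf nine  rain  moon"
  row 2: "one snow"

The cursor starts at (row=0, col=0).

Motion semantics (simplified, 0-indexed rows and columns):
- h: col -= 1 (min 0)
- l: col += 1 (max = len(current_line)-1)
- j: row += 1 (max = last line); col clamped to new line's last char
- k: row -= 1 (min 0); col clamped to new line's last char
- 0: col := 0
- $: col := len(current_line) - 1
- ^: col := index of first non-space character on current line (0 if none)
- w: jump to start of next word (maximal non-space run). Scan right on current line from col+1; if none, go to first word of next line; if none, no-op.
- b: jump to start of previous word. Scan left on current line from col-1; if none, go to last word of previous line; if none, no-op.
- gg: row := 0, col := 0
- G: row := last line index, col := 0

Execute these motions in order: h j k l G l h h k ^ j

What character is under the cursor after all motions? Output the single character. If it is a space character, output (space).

Answer: o

Derivation:
After 1 (h): row=0 col=0 char='d'
After 2 (j): row=1 col=0 char='l'
After 3 (k): row=0 col=0 char='d'
After 4 (l): row=0 col=1 char='o'
After 5 (G): row=2 col=0 char='o'
After 6 (l): row=2 col=1 char='n'
After 7 (h): row=2 col=0 char='o'
After 8 (h): row=2 col=0 char='o'
After 9 (k): row=1 col=0 char='l'
After 10 (^): row=1 col=0 char='l'
After 11 (j): row=2 col=0 char='o'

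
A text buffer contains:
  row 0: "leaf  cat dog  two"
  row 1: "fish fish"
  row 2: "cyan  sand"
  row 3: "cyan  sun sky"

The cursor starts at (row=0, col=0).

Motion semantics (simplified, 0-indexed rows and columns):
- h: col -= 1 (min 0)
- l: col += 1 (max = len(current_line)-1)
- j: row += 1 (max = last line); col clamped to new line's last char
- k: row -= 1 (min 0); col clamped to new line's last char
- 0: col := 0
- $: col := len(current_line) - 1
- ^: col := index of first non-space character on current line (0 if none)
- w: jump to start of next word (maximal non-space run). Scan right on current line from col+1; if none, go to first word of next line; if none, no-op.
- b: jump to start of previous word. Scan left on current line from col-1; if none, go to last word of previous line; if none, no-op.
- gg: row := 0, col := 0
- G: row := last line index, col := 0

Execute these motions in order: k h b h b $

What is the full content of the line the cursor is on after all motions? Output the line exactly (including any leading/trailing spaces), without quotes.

Answer: leaf  cat dog  two

Derivation:
After 1 (k): row=0 col=0 char='l'
After 2 (h): row=0 col=0 char='l'
After 3 (b): row=0 col=0 char='l'
After 4 (h): row=0 col=0 char='l'
After 5 (b): row=0 col=0 char='l'
After 6 ($): row=0 col=17 char='o'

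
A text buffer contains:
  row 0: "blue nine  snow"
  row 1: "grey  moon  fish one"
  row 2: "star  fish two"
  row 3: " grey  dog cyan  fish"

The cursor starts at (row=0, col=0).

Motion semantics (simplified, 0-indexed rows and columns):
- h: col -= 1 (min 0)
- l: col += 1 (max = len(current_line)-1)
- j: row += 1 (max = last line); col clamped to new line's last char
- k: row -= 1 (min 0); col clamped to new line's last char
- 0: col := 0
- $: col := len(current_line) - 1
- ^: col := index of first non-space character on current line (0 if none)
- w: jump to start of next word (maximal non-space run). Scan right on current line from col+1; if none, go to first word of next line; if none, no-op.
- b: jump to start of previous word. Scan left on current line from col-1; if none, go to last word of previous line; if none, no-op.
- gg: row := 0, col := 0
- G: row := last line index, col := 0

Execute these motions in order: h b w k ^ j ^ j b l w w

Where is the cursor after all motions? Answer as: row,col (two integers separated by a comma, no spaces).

Answer: 2,6

Derivation:
After 1 (h): row=0 col=0 char='b'
After 2 (b): row=0 col=0 char='b'
After 3 (w): row=0 col=5 char='n'
After 4 (k): row=0 col=5 char='n'
After 5 (^): row=0 col=0 char='b'
After 6 (j): row=1 col=0 char='g'
After 7 (^): row=1 col=0 char='g'
After 8 (j): row=2 col=0 char='s'
After 9 (b): row=1 col=17 char='o'
After 10 (l): row=1 col=18 char='n'
After 11 (w): row=2 col=0 char='s'
After 12 (w): row=2 col=6 char='f'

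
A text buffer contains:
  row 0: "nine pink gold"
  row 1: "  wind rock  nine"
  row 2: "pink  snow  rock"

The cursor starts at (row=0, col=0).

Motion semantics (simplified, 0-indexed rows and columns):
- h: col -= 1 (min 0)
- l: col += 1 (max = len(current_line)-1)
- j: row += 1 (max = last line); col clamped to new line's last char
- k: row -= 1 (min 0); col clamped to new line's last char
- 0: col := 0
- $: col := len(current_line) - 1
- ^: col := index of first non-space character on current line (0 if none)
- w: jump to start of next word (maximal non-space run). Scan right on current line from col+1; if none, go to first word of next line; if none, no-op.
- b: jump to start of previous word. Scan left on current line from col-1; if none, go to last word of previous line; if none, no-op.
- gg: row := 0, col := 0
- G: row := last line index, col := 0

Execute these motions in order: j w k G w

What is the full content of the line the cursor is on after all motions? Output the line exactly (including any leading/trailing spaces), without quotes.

Answer: pink  snow  rock

Derivation:
After 1 (j): row=1 col=0 char='_'
After 2 (w): row=1 col=2 char='w'
After 3 (k): row=0 col=2 char='n'
After 4 (G): row=2 col=0 char='p'
After 5 (w): row=2 col=6 char='s'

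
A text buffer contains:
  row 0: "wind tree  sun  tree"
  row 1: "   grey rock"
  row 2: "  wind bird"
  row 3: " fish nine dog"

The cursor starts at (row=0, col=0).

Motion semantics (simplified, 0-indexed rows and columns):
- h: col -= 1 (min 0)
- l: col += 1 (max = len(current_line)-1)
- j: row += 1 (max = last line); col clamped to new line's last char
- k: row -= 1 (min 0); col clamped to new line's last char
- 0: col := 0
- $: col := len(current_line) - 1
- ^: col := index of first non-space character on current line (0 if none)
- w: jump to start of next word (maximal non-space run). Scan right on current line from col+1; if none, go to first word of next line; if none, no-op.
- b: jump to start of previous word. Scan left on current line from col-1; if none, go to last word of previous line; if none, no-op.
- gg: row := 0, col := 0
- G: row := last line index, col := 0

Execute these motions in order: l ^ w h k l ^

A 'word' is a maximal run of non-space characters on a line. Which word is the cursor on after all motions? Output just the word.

Answer: wind

Derivation:
After 1 (l): row=0 col=1 char='i'
After 2 (^): row=0 col=0 char='w'
After 3 (w): row=0 col=5 char='t'
After 4 (h): row=0 col=4 char='_'
After 5 (k): row=0 col=4 char='_'
After 6 (l): row=0 col=5 char='t'
After 7 (^): row=0 col=0 char='w'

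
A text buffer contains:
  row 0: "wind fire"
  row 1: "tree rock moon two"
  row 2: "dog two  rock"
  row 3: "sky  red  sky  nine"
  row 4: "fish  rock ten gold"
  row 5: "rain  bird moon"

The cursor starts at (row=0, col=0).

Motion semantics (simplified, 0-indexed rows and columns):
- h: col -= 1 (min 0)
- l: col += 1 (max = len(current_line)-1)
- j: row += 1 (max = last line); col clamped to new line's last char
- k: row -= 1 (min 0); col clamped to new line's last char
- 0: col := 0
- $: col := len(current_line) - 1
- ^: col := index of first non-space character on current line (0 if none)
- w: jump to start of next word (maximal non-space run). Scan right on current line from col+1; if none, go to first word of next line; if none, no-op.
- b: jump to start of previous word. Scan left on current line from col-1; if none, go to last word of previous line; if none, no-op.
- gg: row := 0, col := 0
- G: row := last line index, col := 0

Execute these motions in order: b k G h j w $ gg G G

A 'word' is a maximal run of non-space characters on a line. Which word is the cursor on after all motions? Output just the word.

After 1 (b): row=0 col=0 char='w'
After 2 (k): row=0 col=0 char='w'
After 3 (G): row=5 col=0 char='r'
After 4 (h): row=5 col=0 char='r'
After 5 (j): row=5 col=0 char='r'
After 6 (w): row=5 col=6 char='b'
After 7 ($): row=5 col=14 char='n'
After 8 (gg): row=0 col=0 char='w'
After 9 (G): row=5 col=0 char='r'
After 10 (G): row=5 col=0 char='r'

Answer: rain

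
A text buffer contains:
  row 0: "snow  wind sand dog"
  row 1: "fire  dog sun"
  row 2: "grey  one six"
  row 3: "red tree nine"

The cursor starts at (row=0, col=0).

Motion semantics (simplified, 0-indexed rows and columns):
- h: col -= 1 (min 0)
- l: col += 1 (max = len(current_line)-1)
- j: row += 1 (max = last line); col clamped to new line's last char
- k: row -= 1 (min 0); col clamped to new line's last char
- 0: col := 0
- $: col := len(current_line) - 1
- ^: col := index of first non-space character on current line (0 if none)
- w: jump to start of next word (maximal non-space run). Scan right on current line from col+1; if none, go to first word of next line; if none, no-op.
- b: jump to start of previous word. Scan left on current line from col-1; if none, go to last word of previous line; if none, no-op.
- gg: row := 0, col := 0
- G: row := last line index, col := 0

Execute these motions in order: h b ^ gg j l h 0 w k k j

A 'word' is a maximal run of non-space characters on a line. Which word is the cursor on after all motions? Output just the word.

After 1 (h): row=0 col=0 char='s'
After 2 (b): row=0 col=0 char='s'
After 3 (^): row=0 col=0 char='s'
After 4 (gg): row=0 col=0 char='s'
After 5 (j): row=1 col=0 char='f'
After 6 (l): row=1 col=1 char='i'
After 7 (h): row=1 col=0 char='f'
After 8 (0): row=1 col=0 char='f'
After 9 (w): row=1 col=6 char='d'
After 10 (k): row=0 col=6 char='w'
After 11 (k): row=0 col=6 char='w'
After 12 (j): row=1 col=6 char='d'

Answer: dog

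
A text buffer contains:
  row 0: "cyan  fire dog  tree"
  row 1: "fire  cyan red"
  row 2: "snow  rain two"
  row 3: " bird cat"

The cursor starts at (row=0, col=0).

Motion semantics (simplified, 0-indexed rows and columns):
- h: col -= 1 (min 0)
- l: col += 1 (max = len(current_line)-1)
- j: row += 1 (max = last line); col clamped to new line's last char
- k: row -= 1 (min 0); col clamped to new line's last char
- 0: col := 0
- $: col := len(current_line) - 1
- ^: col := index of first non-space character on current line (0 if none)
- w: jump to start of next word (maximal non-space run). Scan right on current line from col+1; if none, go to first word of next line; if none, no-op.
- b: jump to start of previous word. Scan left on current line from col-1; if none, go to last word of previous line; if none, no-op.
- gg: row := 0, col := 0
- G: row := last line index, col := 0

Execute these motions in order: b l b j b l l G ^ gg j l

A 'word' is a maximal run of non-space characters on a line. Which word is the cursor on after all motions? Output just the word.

After 1 (b): row=0 col=0 char='c'
After 2 (l): row=0 col=1 char='y'
After 3 (b): row=0 col=0 char='c'
After 4 (j): row=1 col=0 char='f'
After 5 (b): row=0 col=16 char='t'
After 6 (l): row=0 col=17 char='r'
After 7 (l): row=0 col=18 char='e'
After 8 (G): row=3 col=0 char='_'
After 9 (^): row=3 col=1 char='b'
After 10 (gg): row=0 col=0 char='c'
After 11 (j): row=1 col=0 char='f'
After 12 (l): row=1 col=1 char='i'

Answer: fire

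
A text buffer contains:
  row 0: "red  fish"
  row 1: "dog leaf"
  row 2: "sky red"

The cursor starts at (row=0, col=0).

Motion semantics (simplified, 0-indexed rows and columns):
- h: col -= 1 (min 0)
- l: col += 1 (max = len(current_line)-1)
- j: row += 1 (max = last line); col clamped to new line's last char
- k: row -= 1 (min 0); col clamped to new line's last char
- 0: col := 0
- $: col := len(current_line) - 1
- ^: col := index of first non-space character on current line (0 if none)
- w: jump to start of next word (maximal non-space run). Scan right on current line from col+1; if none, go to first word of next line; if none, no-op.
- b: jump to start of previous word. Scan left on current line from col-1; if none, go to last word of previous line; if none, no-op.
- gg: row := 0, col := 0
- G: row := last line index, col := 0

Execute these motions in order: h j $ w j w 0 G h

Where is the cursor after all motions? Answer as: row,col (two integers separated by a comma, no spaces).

After 1 (h): row=0 col=0 char='r'
After 2 (j): row=1 col=0 char='d'
After 3 ($): row=1 col=7 char='f'
After 4 (w): row=2 col=0 char='s'
After 5 (j): row=2 col=0 char='s'
After 6 (w): row=2 col=4 char='r'
After 7 (0): row=2 col=0 char='s'
After 8 (G): row=2 col=0 char='s'
After 9 (h): row=2 col=0 char='s'

Answer: 2,0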